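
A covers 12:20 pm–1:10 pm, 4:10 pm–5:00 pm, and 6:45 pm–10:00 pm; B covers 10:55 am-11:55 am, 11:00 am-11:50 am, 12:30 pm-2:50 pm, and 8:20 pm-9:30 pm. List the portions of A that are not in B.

12:20 pm-12:30 pm, 4:10 pm-5:00 pm, 6:45 pm-8:20 pm, 9:30 pm-10:00 pm

B, merged: 10:55 am-11:55 am, 12:30 pm-2:50 pm, 8:20 pm-9:30 pm.
12:20 pm-1:10 pm minus B → 12:20 pm-12:30 pm.
4:10 pm-5:00 pm: no B overlap → unchanged.
6:45 pm-10:00 pm minus B → 6:45 pm-8:20 pm, 9:30 pm-10:00 pm.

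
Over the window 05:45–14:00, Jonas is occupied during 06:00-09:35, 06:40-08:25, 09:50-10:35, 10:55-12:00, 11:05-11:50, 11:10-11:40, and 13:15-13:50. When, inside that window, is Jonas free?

Covered (merged): 06:00–09:35, 09:50–10:35, 10:55–12:00, 13:15–13:50.
Uncovered inside 05:45–14:00: 05:45–06:00, 09:35–09:50, 10:35–10:55, 12:00–13:15, 13:50–14:00.

05:45–06:00, 09:35–09:50, 10:35–10:55, 12:00–13:15, 13:50–14:00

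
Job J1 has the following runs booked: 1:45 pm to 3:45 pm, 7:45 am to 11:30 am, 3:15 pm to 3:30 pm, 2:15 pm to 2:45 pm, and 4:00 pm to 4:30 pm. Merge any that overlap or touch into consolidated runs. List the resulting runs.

Sort by start: 7:45 am–11:30 am, 1:45 pm–3:45 pm, 2:15 pm–2:45 pm, 3:15 pm–3:30 pm, 4:00 pm–4:30 pm.
1:45 pm–3:45 pm is disjoint → start new block.
2:15 pm–2:45 pm overlaps/touches 1:45 pm–3:45 pm → extend to 1:45 pm–3:45 pm.
3:15 pm–3:30 pm overlaps/touches 1:45 pm–3:45 pm → extend to 1:45 pm–3:45 pm.
4:00 pm–4:30 pm is disjoint → start new block.

7:45 am–11:30 am, 1:45 pm–3:45 pm, 4:00 pm–4:30 pm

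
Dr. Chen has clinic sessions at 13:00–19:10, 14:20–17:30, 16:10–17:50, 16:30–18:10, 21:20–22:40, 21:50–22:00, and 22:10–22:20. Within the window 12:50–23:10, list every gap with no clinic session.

The merged coverage is 13:00–19:10, 21:20–22:40.
Complement within 12:50–23:10: 12:50–13:00, 19:10–21:20, 22:40–23:10.

12:50–13:00, 19:10–21:20, 22:40–23:10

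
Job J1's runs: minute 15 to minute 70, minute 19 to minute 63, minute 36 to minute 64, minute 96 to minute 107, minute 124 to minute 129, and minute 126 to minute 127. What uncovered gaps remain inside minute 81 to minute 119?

minute 81 to minute 96, minute 107 to minute 119

After merging, the occupied span is minute 15 to minute 70, minute 96 to minute 107, minute 124 to minute 129.
Uncovered inside minute 81 to minute 119: minute 81 to minute 96, minute 107 to minute 119.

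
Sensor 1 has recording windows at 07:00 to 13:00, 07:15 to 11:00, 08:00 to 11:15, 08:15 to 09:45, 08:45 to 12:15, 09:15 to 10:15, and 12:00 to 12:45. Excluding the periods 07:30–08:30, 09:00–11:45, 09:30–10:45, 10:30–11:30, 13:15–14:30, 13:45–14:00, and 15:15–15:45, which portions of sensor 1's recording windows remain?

07:00–07:30, 08:30–09:00, 11:45–13:00

Merge the first list: 07:00–13:00.
Merge the second list: 07:30–08:30, 09:00–11:45, 13:15–14:30, 15:15–15:45.
07:00–13:00 minus B → 07:00–07:30, 08:30–09:00, 11:45–13:00.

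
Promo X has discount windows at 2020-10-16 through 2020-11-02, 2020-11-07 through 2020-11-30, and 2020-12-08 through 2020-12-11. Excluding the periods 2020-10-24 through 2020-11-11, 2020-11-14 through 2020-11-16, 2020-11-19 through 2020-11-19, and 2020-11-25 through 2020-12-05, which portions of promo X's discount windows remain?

2020-10-16 through 2020-10-23, 2020-11-12 through 2020-11-13, 2020-11-17 through 2020-11-18, 2020-11-20 through 2020-11-24, 2020-12-08 through 2020-12-11

2020-10-16 through 2020-11-02 \ B = 2020-10-16 through 2020-10-23.
2020-11-07 through 2020-11-30 \ B = 2020-11-12 through 2020-11-13, 2020-11-17 through 2020-11-18, 2020-11-20 through 2020-11-24.
2020-12-08 through 2020-12-11: nothing removed.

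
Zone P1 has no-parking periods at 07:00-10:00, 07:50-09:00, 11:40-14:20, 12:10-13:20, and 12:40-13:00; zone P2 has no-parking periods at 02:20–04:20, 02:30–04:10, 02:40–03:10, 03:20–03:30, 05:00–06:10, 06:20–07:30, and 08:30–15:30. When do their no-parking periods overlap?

07:00–07:30, 08:30–10:00, 11:40–14:20

Merge the first list: 07:00–10:00, 11:40–14:20.
Merge the second list: 02:20–04:20, 05:00–06:10, 06:20–07:30, 08:30–15:30.
07:00–10:00 ∩ B → 07:00–07:30, 08:30–10:00.
11:40–14:20 ∩ B → 11:40–14:20.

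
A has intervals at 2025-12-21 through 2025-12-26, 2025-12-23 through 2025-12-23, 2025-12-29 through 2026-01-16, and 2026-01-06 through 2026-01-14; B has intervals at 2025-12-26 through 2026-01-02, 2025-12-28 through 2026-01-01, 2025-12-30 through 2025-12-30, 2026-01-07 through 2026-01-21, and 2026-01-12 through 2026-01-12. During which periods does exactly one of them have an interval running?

Merge the first list: 2025-12-21 through 2025-12-26, 2025-12-29 through 2026-01-16.
Merge the second list: 2025-12-26 through 2026-01-02, 2026-01-07 through 2026-01-21.
A \ B = 2025-12-21 through 2025-12-25, 2026-01-03 through 2026-01-06.
B \ A = 2025-12-27 through 2025-12-28, 2026-01-17 through 2026-01-21.
Union of the two gives the symmetric difference.

2025-12-21 through 2025-12-25, 2025-12-27 through 2025-12-28, 2026-01-03 through 2026-01-06, 2026-01-17 through 2026-01-21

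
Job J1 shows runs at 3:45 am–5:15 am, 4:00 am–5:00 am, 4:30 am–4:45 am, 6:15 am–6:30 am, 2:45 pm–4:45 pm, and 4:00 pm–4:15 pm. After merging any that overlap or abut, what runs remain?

3:45 am–5:15 am, 6:15 am–6:30 am, 2:45 pm–4:45 pm

4:00 am–5:00 am overlaps/touches 3:45 am–5:15 am → extend to 3:45 am–5:15 am.
4:30 am–4:45 am overlaps/touches 3:45 am–5:15 am → extend to 3:45 am–5:15 am.
6:15 am–6:30 am is disjoint → start new block.
2:45 pm–4:45 pm is disjoint → start new block.
4:00 pm–4:15 pm overlaps/touches 2:45 pm–4:45 pm → extend to 2:45 pm–4:45 pm.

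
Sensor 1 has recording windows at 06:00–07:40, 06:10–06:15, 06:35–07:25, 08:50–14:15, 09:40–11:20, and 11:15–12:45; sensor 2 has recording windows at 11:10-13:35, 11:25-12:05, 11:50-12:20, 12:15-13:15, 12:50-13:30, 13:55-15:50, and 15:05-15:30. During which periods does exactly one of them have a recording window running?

06:00-07:40, 08:50-11:10, 13:35-13:55, 14:15-15:50

A, merged: 06:00-07:40, 08:50-14:15.
B, merged: 11:10-13:35, 13:55-15:50.
A \ B = 06:00-07:40, 08:50-11:10, 13:35-13:55.
B \ A = 14:15-15:50.
Union of the two gives the symmetric difference.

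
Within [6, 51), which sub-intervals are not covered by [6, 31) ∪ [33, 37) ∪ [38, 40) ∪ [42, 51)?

The merged coverage is [6, 31), [33, 37), [38, 40), [42, 51).
Gaps within [6, 51): [31, 33), [37, 38), [40, 42).

[31, 33) ∪ [37, 38) ∪ [40, 42)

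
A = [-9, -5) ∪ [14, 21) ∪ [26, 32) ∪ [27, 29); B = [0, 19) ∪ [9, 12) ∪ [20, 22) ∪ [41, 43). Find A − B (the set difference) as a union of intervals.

A, merged: [-9, -5), [14, 21), [26, 32).
B, merged: [0, 19), [20, 22), [41, 43).
[-9, -5): nothing removed.
[14, 21) \ B = [19, 20).
[26, 32): nothing removed.

[-9, -5) ∪ [19, 20) ∪ [26, 32)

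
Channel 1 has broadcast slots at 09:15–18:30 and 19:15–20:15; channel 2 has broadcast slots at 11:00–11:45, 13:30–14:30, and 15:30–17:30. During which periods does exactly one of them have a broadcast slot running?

A but not B: 09:15–11:00, 11:45–13:30, 14:30–15:30, 17:30–18:30, 19:15–20:15.
B but not A: none.
Combining gives A △ B.

09:15–11:00, 11:45–13:30, 14:30–15:30, 17:30–18:30, 19:15–20:15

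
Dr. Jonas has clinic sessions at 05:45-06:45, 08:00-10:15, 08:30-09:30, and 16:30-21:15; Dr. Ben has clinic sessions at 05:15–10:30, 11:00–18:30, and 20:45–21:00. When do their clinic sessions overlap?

05:45-06:45, 08:00-10:15, 16:30-18:30, 20:45-21:00

First set merges to 05:45-06:45, 08:00-10:15, 16:30-21:15.
05:45-06:45 meets the second set on 05:45-06:45.
08:00-10:15 meets the second set on 08:00-10:15.
16:30-21:15 meets the second set on 16:30-18:30, 20:45-21:00.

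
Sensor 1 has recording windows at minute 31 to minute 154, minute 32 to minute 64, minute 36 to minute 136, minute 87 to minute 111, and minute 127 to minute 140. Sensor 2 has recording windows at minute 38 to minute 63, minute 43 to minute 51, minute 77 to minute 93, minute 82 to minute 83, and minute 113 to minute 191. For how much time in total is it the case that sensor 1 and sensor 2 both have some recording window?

First set merges to minute 31 to minute 154.
Second set merges to minute 38 to minute 63, minute 77 to minute 93, minute 113 to minute 191.
A ∩ B = minute 38 to minute 63, minute 77 to minute 93, minute 113 to minute 154.
Total: 25 minutes + 16 minutes + 41 minutes = 82 minutes.

82 minutes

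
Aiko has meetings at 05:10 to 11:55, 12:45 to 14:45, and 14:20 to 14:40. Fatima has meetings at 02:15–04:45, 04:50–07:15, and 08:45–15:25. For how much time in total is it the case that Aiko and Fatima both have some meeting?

Merge the first list: 05:10-11:55, 12:45-14:45.
A ∩ B = 05:10-07:15, 08:45-11:55, 12:45-14:45.
Total: 2 h 5 min + 3 h 10 min + 2 h = 7 h 15 min.

7 h 15 min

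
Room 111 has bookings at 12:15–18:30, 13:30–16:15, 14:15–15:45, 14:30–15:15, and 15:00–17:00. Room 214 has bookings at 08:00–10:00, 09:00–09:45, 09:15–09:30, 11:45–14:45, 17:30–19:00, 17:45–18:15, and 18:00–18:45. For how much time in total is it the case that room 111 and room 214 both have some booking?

A, merged: 12:15–18:30.
B, merged: 08:00–10:00, 11:45–14:45, 17:30–19:00.
A ∩ B = 12:15–14:45, 17:30–18:30.
Total: 2 h 30 min + 1 h = 3 h 30 min.

3 h 30 min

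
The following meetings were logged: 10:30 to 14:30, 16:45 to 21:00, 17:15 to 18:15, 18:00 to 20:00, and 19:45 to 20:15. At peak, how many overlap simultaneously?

3

Sweep endpoints in order; track running count of active intervals.
Peak of 3 reached at 18:00.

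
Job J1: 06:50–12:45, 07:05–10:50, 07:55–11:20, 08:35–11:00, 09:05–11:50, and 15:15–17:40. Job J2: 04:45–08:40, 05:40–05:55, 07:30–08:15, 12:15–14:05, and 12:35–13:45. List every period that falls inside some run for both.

06:50–08:40, 12:15–12:45

Merge the first list: 06:50–12:45, 15:15–17:40.
Merge the second list: 04:45–08:40, 12:15–14:05.
06:50–12:45 meets the second set on 06:50–08:40, 12:15–12:45.
15:15–17:40: no overlap with the second set.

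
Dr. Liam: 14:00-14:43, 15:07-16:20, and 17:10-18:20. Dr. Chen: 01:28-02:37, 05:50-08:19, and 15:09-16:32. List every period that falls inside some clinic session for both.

15:09–16:20

14:00–14:43 falls entirely outside B.
15:07–16:20 overlaps B on 15:09–16:20.
17:10–18:20 falls entirely outside B.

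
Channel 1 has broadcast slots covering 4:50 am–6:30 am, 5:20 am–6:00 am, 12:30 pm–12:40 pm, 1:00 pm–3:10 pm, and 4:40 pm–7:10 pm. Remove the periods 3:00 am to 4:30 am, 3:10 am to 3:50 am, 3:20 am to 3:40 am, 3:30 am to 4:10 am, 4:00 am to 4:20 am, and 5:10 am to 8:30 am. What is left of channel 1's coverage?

4:50 am–5:10 am, 12:30 pm–12:40 pm, 1:00 pm–3:10 pm, 4:40 pm–7:10 pm

A, merged: 4:50 am–6:30 am, 12:30 pm–12:40 pm, 1:00 pm–3:10 pm, 4:40 pm–7:10 pm.
B, merged: 3:00 am–4:30 am, 5:10 am–8:30 am.
4:50 am–6:30 am \ B = 4:50 am–5:10 am.
12:30 pm–12:40 pm: nothing removed.
1:00 pm–3:10 pm: nothing removed.
4:40 pm–7:10 pm: nothing removed.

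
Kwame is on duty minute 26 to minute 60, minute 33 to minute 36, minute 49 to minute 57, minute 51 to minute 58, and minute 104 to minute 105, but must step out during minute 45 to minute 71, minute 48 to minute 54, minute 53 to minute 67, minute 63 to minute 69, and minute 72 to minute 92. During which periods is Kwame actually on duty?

First set merges to minute 26 to minute 60, minute 104 to minute 105.
Second set merges to minute 45 to minute 71, minute 72 to minute 92.
minute 26 to minute 60 minus B → minute 26 to minute 45.
minute 104 to minute 105: no B overlap → unchanged.

minute 26 to minute 45, minute 104 to minute 105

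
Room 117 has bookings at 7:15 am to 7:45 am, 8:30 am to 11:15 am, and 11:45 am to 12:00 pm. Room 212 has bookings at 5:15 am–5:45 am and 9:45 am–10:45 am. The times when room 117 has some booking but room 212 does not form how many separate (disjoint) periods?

A \ B = 7:15 am-7:45 am, 8:30 am-9:45 am, 10:45 am-11:15 am, 11:45 am-12:00 pm.
That is 4 disjoint pieces.

4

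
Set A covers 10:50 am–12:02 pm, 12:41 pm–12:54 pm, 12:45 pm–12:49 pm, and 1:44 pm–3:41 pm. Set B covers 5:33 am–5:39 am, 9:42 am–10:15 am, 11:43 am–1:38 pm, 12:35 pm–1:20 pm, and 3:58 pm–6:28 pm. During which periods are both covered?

11:43 am–12:02 pm, 12:41 pm–12:54 pm

First set merges to 10:50 am–12:02 pm, 12:41 pm–12:54 pm, 1:44 pm–3:41 pm.
Second set merges to 5:33 am–5:39 am, 9:42 am–10:15 am, 11:43 am–1:38 pm, 3:58 pm–6:28 pm.
10:50 am–12:02 pm overlaps B on 11:43 am–12:02 pm.
12:41 pm–12:54 pm overlaps B on 12:41 pm–12:54 pm.
1:44 pm–3:41 pm falls entirely outside B.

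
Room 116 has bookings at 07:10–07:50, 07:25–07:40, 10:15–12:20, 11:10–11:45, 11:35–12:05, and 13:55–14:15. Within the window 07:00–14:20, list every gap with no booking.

07:00–07:10, 07:50–10:15, 12:20–13:55, 14:15–14:20

After merging, the occupied span is 07:10–07:50, 10:15–12:20, 13:55–14:15.
Uncovered inside 07:00–14:20: 07:00–07:10, 07:50–10:15, 12:20–13:55, 14:15–14:20.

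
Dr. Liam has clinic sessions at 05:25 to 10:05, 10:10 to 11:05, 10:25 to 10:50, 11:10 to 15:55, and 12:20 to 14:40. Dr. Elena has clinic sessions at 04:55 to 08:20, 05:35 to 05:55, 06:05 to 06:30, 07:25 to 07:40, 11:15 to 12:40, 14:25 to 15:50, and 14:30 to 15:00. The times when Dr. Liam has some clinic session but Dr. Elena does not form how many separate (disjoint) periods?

5

A, merged: 05:25–10:05, 10:10–11:05, 11:10–15:55.
B, merged: 04:55–08:20, 11:15–12:40, 14:25–15:50.
A \ B = 08:20–10:05, 10:10–11:05, 11:10–11:15, 12:40–14:25, 15:50–15:55.
That is 5 disjoint pieces.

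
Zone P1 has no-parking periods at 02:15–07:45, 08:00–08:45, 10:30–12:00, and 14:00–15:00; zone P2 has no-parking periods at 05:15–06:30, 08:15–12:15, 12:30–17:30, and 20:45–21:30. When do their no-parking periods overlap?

05:15-06:30, 08:15-08:45, 10:30-12:00, 14:00-15:00

02:15-07:45 meets the second set on 05:15-06:30.
08:00-08:45 meets the second set on 08:15-08:45.
10:30-12:00 meets the second set on 10:30-12:00.
14:00-15:00 meets the second set on 14:00-15:00.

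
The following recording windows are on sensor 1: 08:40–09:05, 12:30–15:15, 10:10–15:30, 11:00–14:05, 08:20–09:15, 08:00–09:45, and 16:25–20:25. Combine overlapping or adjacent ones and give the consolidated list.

Sort by start: 08:00–09:45, 08:20–09:15, 08:40–09:05, 10:10–15:30, 11:00–14:05, 12:30–15:15, 16:25–20:25.
08:20–09:15 overlaps/touches 08:00–09:45 → extend to 08:00–09:45.
08:40–09:05 overlaps/touches 08:00–09:45 → extend to 08:00–09:45.
10:10–15:30 is disjoint → start new block.
11:00–14:05 overlaps/touches 10:10–15:30 → extend to 10:10–15:30.
12:30–15:15 overlaps/touches 10:10–15:30 → extend to 10:10–15:30.
16:25–20:25 is disjoint → start new block.

08:00–09:45, 10:10–15:30, 16:25–20:25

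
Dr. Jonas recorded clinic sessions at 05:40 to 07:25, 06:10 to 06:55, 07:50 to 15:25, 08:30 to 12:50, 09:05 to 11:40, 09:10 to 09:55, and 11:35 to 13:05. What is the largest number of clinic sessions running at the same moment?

4

Walk the sorted start/end points keeping a running depth.
The depth first hits 4 at 09:10.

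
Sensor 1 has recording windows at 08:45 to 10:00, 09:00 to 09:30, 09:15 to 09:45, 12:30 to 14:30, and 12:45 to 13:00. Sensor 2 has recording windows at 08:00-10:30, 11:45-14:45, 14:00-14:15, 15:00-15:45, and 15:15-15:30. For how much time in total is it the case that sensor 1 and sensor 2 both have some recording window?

3 h 15 min

Merge the first list: 08:45–10:00, 12:30–14:30.
Merge the second list: 08:00–10:30, 11:45–14:45, 15:00–15:45.
A ∩ B = 08:45–10:00, 12:30–14:30.
Total: 1 h 15 min + 2 h = 3 h 15 min.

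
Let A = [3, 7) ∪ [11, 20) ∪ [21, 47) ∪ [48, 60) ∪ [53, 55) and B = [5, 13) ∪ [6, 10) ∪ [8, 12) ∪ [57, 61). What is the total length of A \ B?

A, merged: [3, 7), [11, 20), [21, 47), [48, 60).
B, merged: [5, 13), [57, 61).
A \ B = [3, 5), [13, 20), [21, 47), [48, 57).
Total: 2 + 7 + 26 + 9 = 44.

44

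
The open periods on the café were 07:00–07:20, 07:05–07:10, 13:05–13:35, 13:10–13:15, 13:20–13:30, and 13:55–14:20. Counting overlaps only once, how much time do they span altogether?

Merged: 07:00–07:20, 13:05–13:35, 13:55–14:20.
Lengths: 20 min + 30 min + 25 min = 1 h 15 min.

1 h 15 min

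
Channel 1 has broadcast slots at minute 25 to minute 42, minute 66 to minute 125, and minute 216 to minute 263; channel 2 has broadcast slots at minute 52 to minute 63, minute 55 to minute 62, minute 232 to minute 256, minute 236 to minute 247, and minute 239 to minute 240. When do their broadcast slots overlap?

minute 232 to minute 256

Merge the second list: minute 52 to minute 63, minute 232 to minute 256.
minute 25 to minute 42: no overlap with the second set.
minute 66 to minute 125: no overlap with the second set.
minute 216 to minute 263 meets the second set on minute 232 to minute 256.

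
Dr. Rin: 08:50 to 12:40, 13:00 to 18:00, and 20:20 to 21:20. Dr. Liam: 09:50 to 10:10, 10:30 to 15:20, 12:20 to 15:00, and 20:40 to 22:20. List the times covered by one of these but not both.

B, merged: 09:50–10:10, 10:30–15:20, 20:40–22:20.
A but not B: 08:50–09:50, 10:10–10:30, 15:20–18:00, 20:20–20:40.
B but not A: 12:40–13:00, 21:20–22:20.
Combining gives A △ B.

08:50–09:50, 10:10–10:30, 12:40–13:00, 15:20–18:00, 20:20–20:40, 21:20–22:20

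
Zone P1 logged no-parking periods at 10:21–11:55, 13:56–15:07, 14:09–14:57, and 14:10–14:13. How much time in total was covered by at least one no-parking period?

Merged: 10:21-11:55, 13:56-15:07.
Lengths: 1 h 34 min + 1 h 11 min = 2 h 45 min.

2 h 45 min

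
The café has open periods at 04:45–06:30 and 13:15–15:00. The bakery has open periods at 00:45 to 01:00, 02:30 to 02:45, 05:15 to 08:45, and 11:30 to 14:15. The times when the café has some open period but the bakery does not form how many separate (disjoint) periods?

A \ B = 04:45–05:15, 14:15–15:00.
That is 2 disjoint pieces.

2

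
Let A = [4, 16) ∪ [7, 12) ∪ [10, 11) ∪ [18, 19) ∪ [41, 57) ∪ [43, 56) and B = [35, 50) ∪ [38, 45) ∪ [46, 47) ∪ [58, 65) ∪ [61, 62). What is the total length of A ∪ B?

42

Merge the first list: [4, 16), [18, 19), [41, 57).
Merge the second list: [35, 50), [58, 65).
A ∪ B = [4, 16), [18, 19), [35, 57), [58, 65).
Total: 12 + 1 + 22 + 7 = 42.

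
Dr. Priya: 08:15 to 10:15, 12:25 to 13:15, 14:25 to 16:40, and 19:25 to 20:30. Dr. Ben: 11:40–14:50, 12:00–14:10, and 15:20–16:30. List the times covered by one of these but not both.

08:15-10:15, 11:40-12:25, 13:15-14:25, 14:50-15:20, 16:30-16:40, 19:25-20:30

B, merged: 11:40-14:50, 15:20-16:30.
Only in the first: 08:15-10:15, 14:50-15:20, 16:30-16:40, 19:25-20:30.
Only in the second: 11:40-12:25, 13:15-14:25.
Together these are the periods covered by exactly one.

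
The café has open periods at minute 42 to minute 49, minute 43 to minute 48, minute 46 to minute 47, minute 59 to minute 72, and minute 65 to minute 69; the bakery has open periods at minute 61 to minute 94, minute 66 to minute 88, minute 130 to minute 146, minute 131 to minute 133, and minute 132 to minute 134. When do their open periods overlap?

A, merged: minute 42 to minute 49, minute 59 to minute 72.
B, merged: minute 61 to minute 94, minute 130 to minute 146.
minute 42 to minute 49 falls entirely outside B.
minute 59 to minute 72 overlaps B on minute 61 to minute 72.

minute 61 to minute 72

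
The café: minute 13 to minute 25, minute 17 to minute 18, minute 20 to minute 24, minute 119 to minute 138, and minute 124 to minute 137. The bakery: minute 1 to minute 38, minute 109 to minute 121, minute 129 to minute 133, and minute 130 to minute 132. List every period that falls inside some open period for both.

minute 13 to minute 25, minute 119 to minute 121, minute 129 to minute 133

First set merges to minute 13 to minute 25, minute 119 to minute 138.
Second set merges to minute 1 to minute 38, minute 109 to minute 121, minute 129 to minute 133.
minute 13 to minute 25 overlaps B on minute 13 to minute 25.
minute 119 to minute 138 overlaps B on minute 119 to minute 121, minute 129 to minute 133.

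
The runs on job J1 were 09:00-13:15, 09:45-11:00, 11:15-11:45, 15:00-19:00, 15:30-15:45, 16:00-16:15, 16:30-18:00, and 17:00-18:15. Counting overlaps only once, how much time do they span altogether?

8 h 15 min

Merged: 09:00-13:15, 15:00-19:00.
Lengths: 4 h 15 min + 4 h = 8 h 15 min.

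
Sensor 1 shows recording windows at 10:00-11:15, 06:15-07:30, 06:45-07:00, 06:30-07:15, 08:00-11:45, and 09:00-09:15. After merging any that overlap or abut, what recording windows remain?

06:15–07:30, 08:00–11:45

Sort by start: 06:15–07:30, 06:30–07:15, 06:45–07:00, 08:00–11:45, 09:00–09:15, 10:00–11:15.
06:30–07:15 overlaps/touches 06:15–07:30 → extend to 06:15–07:30.
06:45–07:00 overlaps/touches 06:15–07:30 → extend to 06:15–07:30.
08:00–11:45 is disjoint → start new block.
09:00–09:15 overlaps/touches 08:00–11:45 → extend to 08:00–11:45.
10:00–11:15 overlaps/touches 08:00–11:45 → extend to 08:00–11:45.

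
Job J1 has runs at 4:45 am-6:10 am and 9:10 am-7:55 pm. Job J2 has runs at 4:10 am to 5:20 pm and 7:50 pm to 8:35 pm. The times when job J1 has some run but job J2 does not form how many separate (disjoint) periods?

A \ B = 5:20 pm-7:50 pm.
That is 1 disjoint piece.

1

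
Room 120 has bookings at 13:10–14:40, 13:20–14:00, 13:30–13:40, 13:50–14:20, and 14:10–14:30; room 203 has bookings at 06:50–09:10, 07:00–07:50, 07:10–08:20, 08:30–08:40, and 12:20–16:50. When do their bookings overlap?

13:10-14:40

First set merges to 13:10-14:40.
Second set merges to 06:50-09:10, 12:20-16:50.
13:10-14:40 ∩ B → 13:10-14:40.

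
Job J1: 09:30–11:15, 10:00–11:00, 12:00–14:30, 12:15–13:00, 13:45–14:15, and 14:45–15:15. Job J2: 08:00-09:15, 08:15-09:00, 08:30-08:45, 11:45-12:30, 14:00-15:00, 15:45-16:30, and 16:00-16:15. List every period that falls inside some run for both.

12:00–12:30, 14:00–14:30, 14:45–15:00

Merge the first list: 09:30–11:15, 12:00–14:30, 14:45–15:15.
Merge the second list: 08:00–09:15, 11:45–12:30, 14:00–15:00, 15:45–16:30.
09:30–11:15: no overlap with the second set.
12:00–14:30 meets the second set on 12:00–12:30, 14:00–14:30.
14:45–15:15 meets the second set on 14:45–15:00.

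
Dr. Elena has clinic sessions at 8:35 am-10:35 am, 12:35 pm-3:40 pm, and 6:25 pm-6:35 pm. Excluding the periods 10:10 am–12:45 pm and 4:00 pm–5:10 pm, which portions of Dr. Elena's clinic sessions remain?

8:35 am-10:10 am, 12:45 pm-3:40 pm, 6:25 pm-6:35 pm

8:35 am-10:35 am with B removed leaves 8:35 am-10:10 am.
12:35 pm-3:40 pm with B removed leaves 12:45 pm-3:40 pm.
6:25 pm-6:35 pm is untouched.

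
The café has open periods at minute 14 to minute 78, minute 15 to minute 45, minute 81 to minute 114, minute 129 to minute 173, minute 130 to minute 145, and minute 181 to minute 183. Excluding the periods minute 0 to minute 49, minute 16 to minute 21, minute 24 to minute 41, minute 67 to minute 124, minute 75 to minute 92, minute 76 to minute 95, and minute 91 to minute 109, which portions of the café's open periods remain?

minute 49 to minute 67, minute 129 to minute 173, minute 181 to minute 183

Merge the first list: minute 14 to minute 78, minute 81 to minute 114, minute 129 to minute 173, minute 181 to minute 183.
Merge the second list: minute 0 to minute 49, minute 67 to minute 124.
minute 14 to minute 78 with B removed leaves minute 49 to minute 67.
minute 81 to minute 114 lies entirely inside B → drops out.
minute 129 to minute 173 is untouched.
minute 181 to minute 183 is untouched.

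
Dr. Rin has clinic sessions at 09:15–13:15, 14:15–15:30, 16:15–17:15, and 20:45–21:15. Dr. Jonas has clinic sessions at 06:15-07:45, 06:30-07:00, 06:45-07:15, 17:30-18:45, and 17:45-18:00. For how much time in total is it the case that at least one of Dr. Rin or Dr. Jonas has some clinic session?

Merge the second list: 06:15–07:45, 17:30–18:45.
A ∪ B = 06:15–07:45, 09:15–13:15, 14:15–15:30, 16:15–17:15, 17:30–18:45, 20:45–21:15.
Total: 1 h 30 min + 4 h + 1 h 15 min + 1 h + 1 h 15 min + 30 min = 9 h 30 min.

9 h 30 min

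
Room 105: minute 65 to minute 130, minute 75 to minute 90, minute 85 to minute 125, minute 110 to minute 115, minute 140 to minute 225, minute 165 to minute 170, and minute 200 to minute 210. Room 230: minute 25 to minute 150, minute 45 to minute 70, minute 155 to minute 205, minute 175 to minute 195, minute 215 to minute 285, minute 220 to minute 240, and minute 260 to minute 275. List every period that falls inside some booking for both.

minute 65 to minute 130, minute 140 to minute 150, minute 155 to minute 205, minute 215 to minute 225

Merge the first list: minute 65 to minute 130, minute 140 to minute 225.
Merge the second list: minute 25 to minute 150, minute 155 to minute 205, minute 215 to minute 285.
minute 65 to minute 130 meets the second set on minute 65 to minute 130.
minute 140 to minute 225 meets the second set on minute 140 to minute 150, minute 155 to minute 205, minute 215 to minute 225.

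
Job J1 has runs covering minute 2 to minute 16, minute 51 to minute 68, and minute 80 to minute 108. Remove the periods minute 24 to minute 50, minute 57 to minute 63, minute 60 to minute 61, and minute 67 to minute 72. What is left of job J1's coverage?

minute 2 to minute 16, minute 51 to minute 57, minute 63 to minute 67, minute 80 to minute 108

B, merged: minute 24 to minute 50, minute 57 to minute 63, minute 67 to minute 72.
minute 2 to minute 16 is untouched.
minute 51 to minute 68 with B removed leaves minute 51 to minute 57, minute 63 to minute 67.
minute 80 to minute 108 is untouched.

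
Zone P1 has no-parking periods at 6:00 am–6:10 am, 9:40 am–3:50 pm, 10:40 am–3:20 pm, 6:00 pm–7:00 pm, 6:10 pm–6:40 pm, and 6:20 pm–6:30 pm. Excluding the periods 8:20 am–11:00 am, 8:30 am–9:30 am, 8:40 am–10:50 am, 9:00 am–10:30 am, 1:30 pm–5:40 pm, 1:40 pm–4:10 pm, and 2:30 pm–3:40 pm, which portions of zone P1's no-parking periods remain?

6:00 am–6:10 am, 11:00 am–1:30 pm, 6:00 pm–7:00 pm

A, merged: 6:00 am–6:10 am, 9:40 am–3:50 pm, 6:00 pm–7:00 pm.
B, merged: 8:20 am–11:00 am, 1:30 pm–5:40 pm.
6:00 am–6:10 am: nothing removed.
9:40 am–3:50 pm \ B = 11:00 am–1:30 pm.
6:00 pm–7:00 pm: nothing removed.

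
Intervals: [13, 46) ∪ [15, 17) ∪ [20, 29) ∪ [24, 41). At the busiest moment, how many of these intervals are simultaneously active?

Sweep endpoints in order; track running count of active intervals.
Peak of 3 reached at 24.

3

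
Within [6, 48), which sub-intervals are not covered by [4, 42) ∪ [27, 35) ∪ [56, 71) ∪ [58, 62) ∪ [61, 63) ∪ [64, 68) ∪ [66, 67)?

[42, 48)

Covered (merged): [4, 42), [56, 71).
Gaps within [6, 48): [42, 48).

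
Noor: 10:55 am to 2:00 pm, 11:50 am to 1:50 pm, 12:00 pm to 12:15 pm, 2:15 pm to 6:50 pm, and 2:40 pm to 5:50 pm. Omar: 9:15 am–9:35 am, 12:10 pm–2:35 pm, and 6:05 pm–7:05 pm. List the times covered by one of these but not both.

Merge the first list: 10:55 am-2:00 pm, 2:15 pm-6:50 pm.
A \ B = 10:55 am-12:10 pm, 2:35 pm-6:05 pm.
B \ A = 9:15 am-9:35 am, 2:00 pm-2:15 pm, 6:50 pm-7:05 pm.
Union of the two gives the symmetric difference.

9:15 am-9:35 am, 10:55 am-12:10 pm, 2:00 pm-2:15 pm, 2:35 pm-6:05 pm, 6:50 pm-7:05 pm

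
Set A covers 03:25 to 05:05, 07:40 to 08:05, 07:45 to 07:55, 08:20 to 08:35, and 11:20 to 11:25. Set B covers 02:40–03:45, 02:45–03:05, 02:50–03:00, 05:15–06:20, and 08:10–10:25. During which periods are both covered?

A, merged: 03:25–05:05, 07:40–08:05, 08:20–08:35, 11:20–11:25.
B, merged: 02:40–03:45, 05:15–06:20, 08:10–10:25.
03:25–05:05 overlaps B on 03:25–03:45.
07:40–08:05 falls entirely outside B.
08:20–08:35 overlaps B on 08:20–08:35.
11:20–11:25 falls entirely outside B.

03:25–03:45, 08:20–08:35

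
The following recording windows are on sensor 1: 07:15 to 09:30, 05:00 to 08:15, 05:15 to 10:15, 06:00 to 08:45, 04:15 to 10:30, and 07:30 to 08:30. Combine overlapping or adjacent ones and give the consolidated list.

Sort by start: 04:15-10:30, 05:00-08:15, 05:15-10:15, 06:00-08:45, 07:15-09:30, 07:30-08:30.
05:00-08:15 overlaps/touches 04:15-10:30 → extend to 04:15-10:30.
05:15-10:15 overlaps/touches 04:15-10:30 → extend to 04:15-10:30.
06:00-08:45 overlaps/touches 04:15-10:30 → extend to 04:15-10:30.
07:15-09:30 overlaps/touches 04:15-10:30 → extend to 04:15-10:30.
07:30-08:30 overlaps/touches 04:15-10:30 → extend to 04:15-10:30.

04:15-10:30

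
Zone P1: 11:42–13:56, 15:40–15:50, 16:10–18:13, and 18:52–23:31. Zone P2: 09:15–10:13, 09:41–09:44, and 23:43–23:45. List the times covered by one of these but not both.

Second set merges to 09:15–10:13, 23:43–23:45.
A \ B = 11:42–13:56, 15:40–15:50, 16:10–18:13, 18:52–23:31.
B \ A = 09:15–10:13, 23:43–23:45.
Union of the two gives the symmetric difference.

09:15–10:13, 11:42–13:56, 15:40–15:50, 16:10–18:13, 18:52–23:31, 23:43–23:45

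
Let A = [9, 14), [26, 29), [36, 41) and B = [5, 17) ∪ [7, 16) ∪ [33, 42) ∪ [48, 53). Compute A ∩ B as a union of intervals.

[9, 14) ∪ [36, 41)

B, merged: [5, 17), [33, 42), [48, 53).
[9, 14) meets the second set on [9, 14).
[26, 29): no overlap with the second set.
[36, 41) meets the second set on [36, 41).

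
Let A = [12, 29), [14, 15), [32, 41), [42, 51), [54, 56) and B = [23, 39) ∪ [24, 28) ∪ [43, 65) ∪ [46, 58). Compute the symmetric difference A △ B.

A, merged: [12, 29), [32, 41), [42, 51), [54, 56).
B, merged: [23, 39), [43, 65).
A \ B = [12, 23), [39, 41), [42, 43).
B \ A = [29, 32), [51, 54), [56, 65).
Union of the two gives the symmetric difference.

[12, 23) ∪ [29, 32) ∪ [39, 41) ∪ [42, 43) ∪ [51, 54) ∪ [56, 65)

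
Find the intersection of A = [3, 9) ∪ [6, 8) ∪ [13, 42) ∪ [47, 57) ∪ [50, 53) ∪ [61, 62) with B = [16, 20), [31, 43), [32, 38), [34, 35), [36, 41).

A, merged: [3, 9), [13, 42), [47, 57), [61, 62).
B, merged: [16, 20), [31, 43).
[3, 9): no overlap with the second set.
[13, 42) meets the second set on [16, 20), [31, 42).
[47, 57): no overlap with the second set.
[61, 62): no overlap with the second set.

[16, 20) ∪ [31, 42)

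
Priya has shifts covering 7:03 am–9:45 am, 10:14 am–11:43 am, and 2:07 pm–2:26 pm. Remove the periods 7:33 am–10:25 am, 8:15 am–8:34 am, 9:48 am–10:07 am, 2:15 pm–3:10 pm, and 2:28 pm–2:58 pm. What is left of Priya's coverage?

Merge the second list: 7:33 am–10:25 am, 2:15 pm–3:10 pm.
7:03 am–9:45 am minus B → 7:03 am–7:33 am.
10:14 am–11:43 am minus B → 10:25 am–11:43 am.
2:07 pm–2:26 pm minus B → 2:07 pm–2:15 pm.

7:03 am–7:33 am, 10:25 am–11:43 am, 2:07 pm–2:15 pm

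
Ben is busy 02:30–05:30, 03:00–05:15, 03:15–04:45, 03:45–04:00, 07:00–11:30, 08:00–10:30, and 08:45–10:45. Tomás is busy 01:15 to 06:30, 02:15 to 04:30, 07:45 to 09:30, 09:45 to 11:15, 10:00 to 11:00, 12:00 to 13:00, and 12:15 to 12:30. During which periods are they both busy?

02:30–05:30, 07:45–09:30, 09:45–11:15

Merge the first list: 02:30–05:30, 07:00–11:30.
Merge the second list: 01:15–06:30, 07:45–09:30, 09:45–11:15, 12:00–13:00.
02:30–05:30 overlaps B on 02:30–05:30.
07:00–11:30 overlaps B on 07:45–09:30, 09:45–11:15.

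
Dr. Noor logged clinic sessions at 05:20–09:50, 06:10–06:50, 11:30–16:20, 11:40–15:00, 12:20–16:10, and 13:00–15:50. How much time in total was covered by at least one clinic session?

9 h 20 min

Merged: 05:20-09:50, 11:30-16:20.
Lengths: 4 h 30 min + 4 h 50 min = 9 h 20 min.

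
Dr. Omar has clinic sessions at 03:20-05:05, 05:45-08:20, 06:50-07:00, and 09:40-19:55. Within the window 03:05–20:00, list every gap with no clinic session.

03:05–03:20, 05:05–05:45, 08:20–09:40, 19:55–20:00

After merging, the occupied span is 03:20–05:05, 05:45–08:20, 09:40–19:55.
Complement within 03:05–20:00: 03:05–03:20, 05:05–05:45, 08:20–09:40, 19:55–20:00.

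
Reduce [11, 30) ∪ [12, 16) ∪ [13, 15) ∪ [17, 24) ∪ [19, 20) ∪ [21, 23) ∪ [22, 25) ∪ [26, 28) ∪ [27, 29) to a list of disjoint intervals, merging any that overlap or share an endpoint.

[12, 16) overlaps/touches [11, 30) → extend to [11, 30).
[13, 15) overlaps/touches [11, 30) → extend to [11, 30).
[17, 24) overlaps/touches [11, 30) → extend to [11, 30).
[19, 20) overlaps/touches [11, 30) → extend to [11, 30).
[21, 23) overlaps/touches [11, 30) → extend to [11, 30).
[22, 25) overlaps/touches [11, 30) → extend to [11, 30).
[26, 28) overlaps/touches [11, 30) → extend to [11, 30).
[27, 29) overlaps/touches [11, 30) → extend to [11, 30).

[11, 30)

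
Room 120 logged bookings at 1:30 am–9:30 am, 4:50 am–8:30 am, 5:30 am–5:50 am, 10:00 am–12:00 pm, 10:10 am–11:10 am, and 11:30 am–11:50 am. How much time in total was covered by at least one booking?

10 h

Merged: 1:30 am-9:30 am, 10:00 am-12:00 pm.
Lengths: 8 h + 2 h = 10 h.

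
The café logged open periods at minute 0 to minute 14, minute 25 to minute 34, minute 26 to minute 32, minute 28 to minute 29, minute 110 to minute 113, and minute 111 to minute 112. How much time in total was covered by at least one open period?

Merged: minute 0 to minute 14, minute 25 to minute 34, minute 110 to minute 113.
Lengths: 14 minutes + 9 minutes + 3 minutes = 26 minutes.

26 minutes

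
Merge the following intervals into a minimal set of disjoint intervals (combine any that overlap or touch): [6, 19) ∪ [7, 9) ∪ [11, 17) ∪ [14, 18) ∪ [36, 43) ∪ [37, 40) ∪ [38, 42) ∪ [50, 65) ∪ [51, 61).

[7, 9) overlaps/touches [6, 19) → extend to [6, 19).
[11, 17) overlaps/touches [6, 19) → extend to [6, 19).
[14, 18) overlaps/touches [6, 19) → extend to [6, 19).
[36, 43) is disjoint → start new block.
[37, 40) overlaps/touches [36, 43) → extend to [36, 43).
[38, 42) overlaps/touches [36, 43) → extend to [36, 43).
[50, 65) is disjoint → start new block.
[51, 61) overlaps/touches [50, 65) → extend to [50, 65).

[6, 19) ∪ [36, 43) ∪ [50, 65)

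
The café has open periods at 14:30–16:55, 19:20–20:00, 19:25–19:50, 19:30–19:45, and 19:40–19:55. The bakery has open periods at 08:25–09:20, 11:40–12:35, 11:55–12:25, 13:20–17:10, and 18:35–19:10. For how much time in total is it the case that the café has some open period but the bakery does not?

40 min

Merge the first list: 14:30-16:55, 19:20-20:00.
Merge the second list: 08:25-09:20, 11:40-12:35, 13:20-17:10, 18:35-19:10.
A \ B = 19:20-20:00.
Total: 40 min.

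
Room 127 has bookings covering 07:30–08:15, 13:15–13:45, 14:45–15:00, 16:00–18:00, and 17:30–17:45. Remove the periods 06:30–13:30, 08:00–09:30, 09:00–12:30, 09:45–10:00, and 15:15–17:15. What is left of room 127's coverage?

A, merged: 07:30–08:15, 13:15–13:45, 14:45–15:00, 16:00–18:00.
B, merged: 06:30–13:30, 15:15–17:15.
07:30–08:15: fully covered by B → removed.
13:15–13:45 minus B → 13:30–13:45.
14:45–15:00: no B overlap → unchanged.
16:00–18:00 minus B → 17:15–18:00.

13:30–13:45, 14:45–15:00, 17:15–18:00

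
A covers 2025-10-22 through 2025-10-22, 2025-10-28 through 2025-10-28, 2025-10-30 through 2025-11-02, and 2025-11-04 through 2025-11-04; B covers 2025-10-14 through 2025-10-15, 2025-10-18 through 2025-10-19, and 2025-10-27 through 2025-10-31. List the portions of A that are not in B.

2025-10-22 through 2025-10-22, 2025-11-01 through 2025-11-02, 2025-11-04 through 2025-11-04

2025-10-22 through 2025-10-22: no B overlap → unchanged.
2025-10-28 through 2025-10-28: fully covered by B → removed.
2025-10-30 through 2025-11-02 minus B → 2025-11-01 through 2025-11-02.
2025-11-04 through 2025-11-04: no B overlap → unchanged.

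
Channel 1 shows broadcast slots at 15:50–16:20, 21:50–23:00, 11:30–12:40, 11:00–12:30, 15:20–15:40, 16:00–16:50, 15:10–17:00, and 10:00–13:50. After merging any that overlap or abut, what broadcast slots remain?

Sort by start: 10:00–13:50, 11:00–12:30, 11:30–12:40, 15:10–17:00, 15:20–15:40, 15:50–16:20, 16:00–16:50, 21:50–23:00.
11:00–12:30 overlaps/touches 10:00–13:50 → extend to 10:00–13:50.
11:30–12:40 overlaps/touches 10:00–13:50 → extend to 10:00–13:50.
15:10–17:00 is disjoint → start new block.
15:20–15:40 overlaps/touches 15:10–17:00 → extend to 15:10–17:00.
15:50–16:20 overlaps/touches 15:10–17:00 → extend to 15:10–17:00.
16:00–16:50 overlaps/touches 15:10–17:00 → extend to 15:10–17:00.
21:50–23:00 is disjoint → start new block.

10:00–13:50, 15:10–17:00, 21:50–23:00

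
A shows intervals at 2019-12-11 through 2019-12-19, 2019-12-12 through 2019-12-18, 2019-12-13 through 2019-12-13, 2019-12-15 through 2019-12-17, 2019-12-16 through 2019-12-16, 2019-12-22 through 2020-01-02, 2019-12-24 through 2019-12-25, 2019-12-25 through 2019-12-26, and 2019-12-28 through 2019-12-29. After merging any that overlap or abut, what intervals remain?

2019-12-12 through 2019-12-18 overlaps/touches 2019-12-11 through 2019-12-19 → extend to 2019-12-11 through 2019-12-19.
2019-12-13 through 2019-12-13 overlaps/touches 2019-12-11 through 2019-12-19 → extend to 2019-12-11 through 2019-12-19.
2019-12-15 through 2019-12-17 overlaps/touches 2019-12-11 through 2019-12-19 → extend to 2019-12-11 through 2019-12-19.
2019-12-16 through 2019-12-16 overlaps/touches 2019-12-11 through 2019-12-19 → extend to 2019-12-11 through 2019-12-19.
2019-12-22 through 2020-01-02 is disjoint → start new block.
2019-12-24 through 2019-12-25 overlaps/touches 2019-12-22 through 2020-01-02 → extend to 2019-12-22 through 2020-01-02.
2019-12-25 through 2019-12-26 overlaps/touches 2019-12-22 through 2020-01-02 → extend to 2019-12-22 through 2020-01-02.
2019-12-28 through 2019-12-29 overlaps/touches 2019-12-22 through 2020-01-02 → extend to 2019-12-22 through 2020-01-02.

2019-12-11 through 2019-12-19, 2019-12-22 through 2020-01-02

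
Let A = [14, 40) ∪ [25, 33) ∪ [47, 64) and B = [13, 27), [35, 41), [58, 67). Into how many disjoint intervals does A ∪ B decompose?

2

Merge the first list: [14, 40), [47, 64).
A ∪ B = [13, 41), [47, 67).
That is 2 disjoint pieces.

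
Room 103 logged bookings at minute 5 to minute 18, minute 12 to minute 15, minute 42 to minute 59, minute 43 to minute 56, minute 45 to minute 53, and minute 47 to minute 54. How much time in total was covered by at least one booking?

Merged: minute 5 to minute 18, minute 42 to minute 59.
Lengths: 13 minutes + 17 minutes = 30 minutes.

30 minutes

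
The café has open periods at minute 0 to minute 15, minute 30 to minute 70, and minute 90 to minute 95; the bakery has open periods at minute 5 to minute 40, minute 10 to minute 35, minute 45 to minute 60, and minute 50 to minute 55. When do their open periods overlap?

Merge the second list: minute 5 to minute 40, minute 45 to minute 60.
minute 0 to minute 15 meets the second set on minute 5 to minute 15.
minute 30 to minute 70 meets the second set on minute 30 to minute 40, minute 45 to minute 60.
minute 90 to minute 95: no overlap with the second set.

minute 5 to minute 15, minute 30 to minute 40, minute 45 to minute 60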